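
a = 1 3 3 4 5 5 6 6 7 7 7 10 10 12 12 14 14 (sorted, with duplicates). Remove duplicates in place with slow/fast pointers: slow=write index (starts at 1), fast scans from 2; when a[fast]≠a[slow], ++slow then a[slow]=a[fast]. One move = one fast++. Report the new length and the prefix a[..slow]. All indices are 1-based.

length 9; prefix = [1, 3, 4, 5, 6, 7, 10, 12, 14]

slow=1 fast=2: a[fast]=3≠a[slow]=1 write a[2]=3, slow++,fast++
slow=2 fast=3: a[fast]=3=a[slow] dup, fast++
slow=2 fast=4: a[fast]=4≠a[slow]=3 write a[3]=4, slow++,fast++
slow=3 fast=5: a[fast]=5≠a[slow]=4 write a[4]=5, slow++,fast++
slow=4 fast=6: a[fast]=5=a[slow] dup, fast++
slow=4 fast=7: a[fast]=6≠a[slow]=5 write a[5]=6, slow++,fast++
slow=5 fast=8: a[fast]=6=a[slow] dup, fast++
slow=5 fast=9: a[fast]=7≠a[slow]=6 write a[6]=7, slow++,fast++
slow=6 fast=10: a[fast]=7=a[slow] dup, fast++
slow=6 fast=11: a[fast]=7=a[slow] dup, fast++
slow=6 fast=12: a[fast]=10≠a[slow]=7 write a[7]=10, slow++,fast++
slow=7 fast=13: a[fast]=10=a[slow] dup, fast++
slow=7 fast=14: a[fast]=12≠a[slow]=10 write a[8]=12, slow++,fast++
slow=8 fast=15: a[fast]=12=a[slow] dup, fast++
slow=8 fast=16: a[fast]=14≠a[slow]=12 write a[9]=14, slow++,fast++
slow=9 fast=17: a[fast]=14=a[slow] dup, fast++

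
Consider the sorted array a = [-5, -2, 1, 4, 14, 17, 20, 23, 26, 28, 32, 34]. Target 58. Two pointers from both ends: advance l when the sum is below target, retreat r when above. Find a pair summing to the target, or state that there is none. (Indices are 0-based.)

[0,11] -5+34=29 <58 → l++
[1,11] -2+34=32 <58 → l++
[2,11] 1+34=35 <58 → l++
[3,11] 4+34=38 <58 → l++
[4,11] 14+34=48 <58 → l++
[5,11] 17+34=51 <58 → l++
[6,11] 20+34=54 <58 → l++
[7,11] 23+34=57 <58 → l++
[8,11] 26+34=60 >58 → r--
[8,10] 26+32=58 → found

(26, 32)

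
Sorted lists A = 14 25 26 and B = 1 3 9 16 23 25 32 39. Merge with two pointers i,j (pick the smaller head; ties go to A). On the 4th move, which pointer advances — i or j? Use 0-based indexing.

i=0 j=0: A[i]=14>B[j]=1 take 1, j++
i=0 j=1: A[i]=14>B[j]=3 take 3, j++
i=0 j=2: A[i]=14>B[j]=9 take 9, j++
i=0 j=3: A[i]=14<=B[j]=16 take 14, i++

i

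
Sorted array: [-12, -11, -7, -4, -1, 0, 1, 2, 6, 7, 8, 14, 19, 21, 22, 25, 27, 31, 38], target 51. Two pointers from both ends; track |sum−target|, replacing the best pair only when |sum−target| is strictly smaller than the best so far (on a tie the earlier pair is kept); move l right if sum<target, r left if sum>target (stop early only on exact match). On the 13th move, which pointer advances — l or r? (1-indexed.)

[1,19] -12+38=26 d=25 * → l++
[2,19] -11+38=27 d=24 * → l++
[3,19] -7+38=31 d=20 * → l++
[4,19] -4+38=34 d=17 * → l++
[5,19] -1+38=37 d=14 * → l++
[6,19] 0+38=38 d=13 * → l++
[7,19] 1+38=39 d=12 * → l++
[8,19] 2+38=40 d=11 * → l++
[9,19] 6+38=44 d=7 * → l++
[10,19] 7+38=45 d=6 * → l++
[11,19] 8+38=46 d=5 * → l++
[12,19] 14+38=52 d=1 * → r--
[12,18] 14+31=45 d=6 → l++

l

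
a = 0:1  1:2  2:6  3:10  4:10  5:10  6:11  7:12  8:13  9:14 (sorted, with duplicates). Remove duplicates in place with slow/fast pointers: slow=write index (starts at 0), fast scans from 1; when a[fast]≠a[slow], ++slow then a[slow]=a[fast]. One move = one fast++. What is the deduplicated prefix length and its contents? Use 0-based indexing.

length 8; prefix = [1, 2, 6, 10, 11, 12, 13, 14]

slow=0 fast=1: a[fast]=2≠a[slow]=1 write a[1]=2, slow++,fast++
slow=1 fast=2: a[fast]=6≠a[slow]=2 write a[2]=6, slow++,fast++
slow=2 fast=3: a[fast]=10≠a[slow]=6 write a[3]=10, slow++,fast++
slow=3 fast=4: a[fast]=10=a[slow] dup, fast++
slow=3 fast=5: a[fast]=10=a[slow] dup, fast++
slow=3 fast=6: a[fast]=11≠a[slow]=10 write a[4]=11, slow++,fast++
slow=4 fast=7: a[fast]=12≠a[slow]=11 write a[5]=12, slow++,fast++
slow=5 fast=8: a[fast]=13≠a[slow]=12 write a[6]=13, slow++,fast++
slow=6 fast=9: a[fast]=14≠a[slow]=13 write a[7]=14, slow++,fast++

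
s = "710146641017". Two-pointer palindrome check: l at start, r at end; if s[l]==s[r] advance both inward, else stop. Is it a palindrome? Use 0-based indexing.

l=0 r=11: '7'=='7', l++,r--
l=1 r=10: '1'=='1', l++,r--
l=2 r=9: '0'=='0', l++,r--
l=3 r=8: '1'=='1', l++,r--
l=4 r=7: '4'=='4', l++,r--
l=5 r=6: '6'=='6', l++,r--

palindrome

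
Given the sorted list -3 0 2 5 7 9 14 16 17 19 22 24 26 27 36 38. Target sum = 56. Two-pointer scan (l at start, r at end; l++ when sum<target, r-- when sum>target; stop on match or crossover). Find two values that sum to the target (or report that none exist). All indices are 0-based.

[0,15] -3+38=35 <56 → l++
[1,15] 0+38=38 <56 → l++
[2,15] 2+38=40 <56 → l++
[3,15] 5+38=43 <56 → l++
[4,15] 7+38=45 <56 → l++
[5,15] 9+38=47 <56 → l++
[6,15] 14+38=52 <56 → l++
[7,15] 16+38=54 <56 → l++
[8,15] 17+38=55 <56 → l++
[9,15] 19+38=57 >56 → r--
[9,14] 19+36=55 <56 → l++
[10,14] 22+36=58 >56 → r--
[10,13] 22+27=49 <56 → l++
[11,13] 24+27=51 <56 → l++
[12,13] 26+27=53 <56 → l++

no pair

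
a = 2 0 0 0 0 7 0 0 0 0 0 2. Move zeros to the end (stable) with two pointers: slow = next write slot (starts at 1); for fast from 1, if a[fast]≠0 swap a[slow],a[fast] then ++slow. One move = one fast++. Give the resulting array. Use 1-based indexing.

slow=1 fast=1: a[fast]=2≠0 swap→a[1]=2, slow++,fast++
slow=2 fast=2: a[fast]=0, fast++
slow=2 fast=3: a[fast]=0, fast++
slow=2 fast=4: a[fast]=0, fast++
slow=2 fast=5: a[fast]=0, fast++
slow=2 fast=6: a[fast]=7≠0 swap→a[2]=7, slow++,fast++
slow=3 fast=7: a[fast]=0, fast++
slow=3 fast=8: a[fast]=0, fast++
slow=3 fast=9: a[fast]=0, fast++
slow=3 fast=10: a[fast]=0, fast++
slow=3 fast=11: a[fast]=0, fast++
slow=3 fast=12: a[fast]=2≠0 swap→a[3]=2, slow++,fast++

[2, 7, 2, 0, 0, 0, 0, 0, 0, 0, 0, 0]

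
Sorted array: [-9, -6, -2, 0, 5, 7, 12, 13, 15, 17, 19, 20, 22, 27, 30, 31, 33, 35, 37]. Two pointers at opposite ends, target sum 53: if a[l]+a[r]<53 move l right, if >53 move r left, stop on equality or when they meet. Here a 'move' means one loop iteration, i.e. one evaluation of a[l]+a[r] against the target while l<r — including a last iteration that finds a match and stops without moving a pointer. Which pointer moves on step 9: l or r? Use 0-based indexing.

l=0 r=18: -9+37=28 <53, l++
l=1 r=18: -6+37=31 <53, l++
l=2 r=18: -2+37=35 <53, l++
l=3 r=18: 0+37=37 <53, l++
l=4 r=18: 5+37=42 <53, l++
l=5 r=18: 7+37=44 <53, l++
l=6 r=18: 12+37=49 <53, l++
l=7 r=18: 13+37=50 <53, l++
l=8 r=18: 15+37=52 <53, l++

l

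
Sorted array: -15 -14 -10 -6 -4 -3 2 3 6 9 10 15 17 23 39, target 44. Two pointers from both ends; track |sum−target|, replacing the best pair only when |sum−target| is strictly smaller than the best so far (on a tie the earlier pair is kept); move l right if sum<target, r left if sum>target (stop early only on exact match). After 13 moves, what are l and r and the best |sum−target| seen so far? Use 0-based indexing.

[0,14] -15+39=24 d=20 * → l++
[1,14] -14+39=25 d=19 * → l++
[2,14] -10+39=29 d=15 * → l++
[3,14] -6+39=33 d=11 * → l++
[4,14] -4+39=35 d=9 * → l++
[5,14] -3+39=36 d=8 * → l++
[6,14] 2+39=41 d=3 * → l++
[7,14] 3+39=42 d=2 * → l++
[8,14] 6+39=45 d=1 * → r--
[8,13] 6+23=29 d=15 → l++
[9,13] 9+23=32 d=12 → l++
[10,13] 10+23=33 d=11 → l++
[11,13] 15+23=38 d=6 → l++

l=12, r=13, best |Δ|=1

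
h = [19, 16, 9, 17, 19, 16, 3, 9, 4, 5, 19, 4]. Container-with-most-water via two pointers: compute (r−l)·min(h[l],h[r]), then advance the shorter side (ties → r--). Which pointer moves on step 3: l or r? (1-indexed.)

r

l=1 r=12: min(19,4)*11=44 best=44 *, r--
l=1 r=11: min(19,19)*10=190 best=190 *, r--
l=1 r=10: min(19,5)*9=45 best=190, r--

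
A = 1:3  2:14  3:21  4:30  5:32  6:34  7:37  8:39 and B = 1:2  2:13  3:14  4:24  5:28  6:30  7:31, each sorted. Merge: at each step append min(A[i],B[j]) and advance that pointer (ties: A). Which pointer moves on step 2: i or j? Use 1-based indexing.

i

i=1 j=1: A[i]=3>B[j]=2 take 2, j++
i=1 j=2: A[i]=3<=B[j]=13 take 3, i++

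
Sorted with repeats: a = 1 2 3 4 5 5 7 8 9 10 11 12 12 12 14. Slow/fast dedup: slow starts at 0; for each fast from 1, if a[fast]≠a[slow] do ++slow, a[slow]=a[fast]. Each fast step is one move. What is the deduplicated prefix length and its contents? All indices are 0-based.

slow=0 fast=1: a[fast]=2≠a[slow]=1 write a[1]=2, slow++,fast++
slow=1 fast=2: a[fast]=3≠a[slow]=2 write a[2]=3, slow++,fast++
slow=2 fast=3: a[fast]=4≠a[slow]=3 write a[3]=4, slow++,fast++
slow=3 fast=4: a[fast]=5≠a[slow]=4 write a[4]=5, slow++,fast++
slow=4 fast=5: a[fast]=5=a[slow] dup, fast++
slow=4 fast=6: a[fast]=7≠a[slow]=5 write a[5]=7, slow++,fast++
slow=5 fast=7: a[fast]=8≠a[slow]=7 write a[6]=8, slow++,fast++
slow=6 fast=8: a[fast]=9≠a[slow]=8 write a[7]=9, slow++,fast++
slow=7 fast=9: a[fast]=10≠a[slow]=9 write a[8]=10, slow++,fast++
slow=8 fast=10: a[fast]=11≠a[slow]=10 write a[9]=11, slow++,fast++
slow=9 fast=11: a[fast]=12≠a[slow]=11 write a[10]=12, slow++,fast++
slow=10 fast=12: a[fast]=12=a[slow] dup, fast++
slow=10 fast=13: a[fast]=12=a[slow] dup, fast++
slow=10 fast=14: a[fast]=14≠a[slow]=12 write a[11]=14, slow++,fast++

length 12; prefix = [1, 2, 3, 4, 5, 7, 8, 9, 10, 11, 12, 14]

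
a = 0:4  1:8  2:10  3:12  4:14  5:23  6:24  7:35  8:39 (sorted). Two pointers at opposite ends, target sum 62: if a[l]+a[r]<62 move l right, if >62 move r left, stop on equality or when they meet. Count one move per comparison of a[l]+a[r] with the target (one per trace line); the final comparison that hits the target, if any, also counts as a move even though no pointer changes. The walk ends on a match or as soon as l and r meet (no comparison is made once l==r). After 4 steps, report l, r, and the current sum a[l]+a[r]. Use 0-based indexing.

l=0 r=8: 4+39=43 <62, l++
l=1 r=8: 8+39=47 <62, l++
l=2 r=8: 10+39=49 <62, l++
l=3 r=8: 12+39=51 <62, l++

l=4, r=8, sum=53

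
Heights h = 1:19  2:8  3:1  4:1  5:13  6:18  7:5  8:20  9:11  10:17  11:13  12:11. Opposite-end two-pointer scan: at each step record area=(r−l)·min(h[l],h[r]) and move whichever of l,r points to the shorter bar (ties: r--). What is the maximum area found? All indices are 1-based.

max area = 153

l=1 r=12: min(19,11)*11=121 best=121 *, r--
l=1 r=11: min(19,13)*10=130 best=130 *, r--
l=1 r=10: min(19,17)*9=153 best=153 *, r--
l=1 r=9: min(19,11)*8=88 best=153, r--
l=1 r=8: min(19,20)*7=133 best=153, l++
l=2 r=8: min(8,20)*6=48 best=153, l++
l=3 r=8: min(1,20)*5=5 best=153, l++
l=4 r=8: min(1,20)*4=4 best=153, l++
l=5 r=8: min(13,20)*3=39 best=153, l++
l=6 r=8: min(18,20)*2=36 best=153, l++
l=7 r=8: min(5,20)*1=5 best=153, l++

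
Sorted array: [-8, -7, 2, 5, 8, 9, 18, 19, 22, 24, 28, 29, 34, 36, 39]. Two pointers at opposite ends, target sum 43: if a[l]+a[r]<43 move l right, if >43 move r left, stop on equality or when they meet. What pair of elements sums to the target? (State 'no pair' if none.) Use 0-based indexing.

(9, 34)

l=0 r=14: -8+39=31 <43, l++
l=1 r=14: -7+39=32 <43, l++
l=2 r=14: 2+39=41 <43, l++
l=3 r=14: 5+39=44 >43, r--
l=3 r=13: 5+36=41 <43, l++
l=4 r=13: 8+36=44 >43, r--
l=4 r=12: 8+34=42 <43, l++
l=5 r=12: 9+34=43, found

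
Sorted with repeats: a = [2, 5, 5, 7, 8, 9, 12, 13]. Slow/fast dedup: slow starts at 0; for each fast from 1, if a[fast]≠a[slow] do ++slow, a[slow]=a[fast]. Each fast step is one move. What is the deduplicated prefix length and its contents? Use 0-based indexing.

length 7; prefix = [2, 5, 7, 8, 9, 12, 13]

(s=0,f=1) a[fast]=5≠a[slow]=2 write a[1]=5 → slow++,fast++
(s=1,f=2) a[fast]=5=a[slow] dup → fast++
(s=1,f=3) a[fast]=7≠a[slow]=5 write a[2]=7 → slow++,fast++
(s=2,f=4) a[fast]=8≠a[slow]=7 write a[3]=8 → slow++,fast++
(s=3,f=5) a[fast]=9≠a[slow]=8 write a[4]=9 → slow++,fast++
(s=4,f=6) a[fast]=12≠a[slow]=9 write a[5]=12 → slow++,fast++
(s=5,f=7) a[fast]=13≠a[slow]=12 write a[6]=13 → slow++,fast++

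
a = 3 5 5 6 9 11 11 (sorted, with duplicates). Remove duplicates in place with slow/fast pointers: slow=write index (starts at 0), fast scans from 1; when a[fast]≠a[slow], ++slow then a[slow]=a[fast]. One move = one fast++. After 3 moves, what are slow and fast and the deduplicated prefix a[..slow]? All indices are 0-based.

(s=0,f=1) a[fast]=5≠a[slow]=3 write a[1]=5 → slow++,fast++
(s=1,f=2) a[fast]=5=a[slow] dup → fast++
(s=1,f=3) a[fast]=6≠a[slow]=5 write a[2]=6 → slow++,fast++

slow=2, fast=4, prefix=[3, 5, 6]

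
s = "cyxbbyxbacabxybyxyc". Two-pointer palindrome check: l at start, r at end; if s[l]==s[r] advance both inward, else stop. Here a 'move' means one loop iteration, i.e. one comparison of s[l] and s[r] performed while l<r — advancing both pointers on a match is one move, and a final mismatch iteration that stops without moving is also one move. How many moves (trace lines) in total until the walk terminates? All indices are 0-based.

4 moves

l=0 r=18: 'c'=='c', l++,r--
l=1 r=17: 'y'=='y', l++,r--
l=2 r=16: 'x'=='x', l++,r--
l=3 r=15: 'b'!='y', stop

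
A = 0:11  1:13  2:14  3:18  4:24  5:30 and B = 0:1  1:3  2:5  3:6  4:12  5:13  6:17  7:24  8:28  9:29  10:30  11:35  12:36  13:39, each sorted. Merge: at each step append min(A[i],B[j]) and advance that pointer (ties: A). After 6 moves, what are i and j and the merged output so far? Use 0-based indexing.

i=0 j=0: A[i]=11>B[j]=1 take 1, j++
i=0 j=1: A[i]=11>B[j]=3 take 3, j++
i=0 j=2: A[i]=11>B[j]=5 take 5, j++
i=0 j=3: A[i]=11>B[j]=6 take 6, j++
i=0 j=4: A[i]=11<=B[j]=12 take 11, i++
i=1 j=4: A[i]=13>B[j]=12 take 12, j++

i=1, j=5, merged so far=[1, 3, 5, 6, 11, 12]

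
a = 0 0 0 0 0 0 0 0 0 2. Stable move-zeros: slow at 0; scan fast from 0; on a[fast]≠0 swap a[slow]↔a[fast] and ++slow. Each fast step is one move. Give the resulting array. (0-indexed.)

[2, 0, 0, 0, 0, 0, 0, 0, 0, 0]

slow=0 fast=0: a[fast]=0, fast++
slow=0 fast=1: a[fast]=0, fast++
slow=0 fast=2: a[fast]=0, fast++
slow=0 fast=3: a[fast]=0, fast++
slow=0 fast=4: a[fast]=0, fast++
slow=0 fast=5: a[fast]=0, fast++
slow=0 fast=6: a[fast]=0, fast++
slow=0 fast=7: a[fast]=0, fast++
slow=0 fast=8: a[fast]=0, fast++
slow=0 fast=9: a[fast]=2≠0 swap→a[0]=2, slow++,fast++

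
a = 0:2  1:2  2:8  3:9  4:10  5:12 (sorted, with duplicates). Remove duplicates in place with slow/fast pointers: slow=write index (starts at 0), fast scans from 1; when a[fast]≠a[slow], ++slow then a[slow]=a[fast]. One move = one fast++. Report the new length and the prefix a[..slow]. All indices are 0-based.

length 5; prefix = [2, 8, 9, 10, 12]

(s=0,f=1) a[fast]=2=a[slow] dup → fast++
(s=0,f=2) a[fast]=8≠a[slow]=2 write a[1]=8 → slow++,fast++
(s=1,f=3) a[fast]=9≠a[slow]=8 write a[2]=9 → slow++,fast++
(s=2,f=4) a[fast]=10≠a[slow]=9 write a[3]=10 → slow++,fast++
(s=3,f=5) a[fast]=12≠a[slow]=10 write a[4]=12 → slow++,fast++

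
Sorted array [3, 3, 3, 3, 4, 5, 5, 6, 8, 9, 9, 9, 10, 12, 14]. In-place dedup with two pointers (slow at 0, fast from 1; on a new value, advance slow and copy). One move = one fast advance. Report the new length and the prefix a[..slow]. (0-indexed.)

slow=0 fast=1: a[fast]=3=a[slow] dup, fast++
slow=0 fast=2: a[fast]=3=a[slow] dup, fast++
slow=0 fast=3: a[fast]=3=a[slow] dup, fast++
slow=0 fast=4: a[fast]=4≠a[slow]=3 write a[1]=4, slow++,fast++
slow=1 fast=5: a[fast]=5≠a[slow]=4 write a[2]=5, slow++,fast++
slow=2 fast=6: a[fast]=5=a[slow] dup, fast++
slow=2 fast=7: a[fast]=6≠a[slow]=5 write a[3]=6, slow++,fast++
slow=3 fast=8: a[fast]=8≠a[slow]=6 write a[4]=8, slow++,fast++
slow=4 fast=9: a[fast]=9≠a[slow]=8 write a[5]=9, slow++,fast++
slow=5 fast=10: a[fast]=9=a[slow] dup, fast++
slow=5 fast=11: a[fast]=9=a[slow] dup, fast++
slow=5 fast=12: a[fast]=10≠a[slow]=9 write a[6]=10, slow++,fast++
slow=6 fast=13: a[fast]=12≠a[slow]=10 write a[7]=12, slow++,fast++
slow=7 fast=14: a[fast]=14≠a[slow]=12 write a[8]=14, slow++,fast++

length 9; prefix = [3, 4, 5, 6, 8, 9, 10, 12, 14]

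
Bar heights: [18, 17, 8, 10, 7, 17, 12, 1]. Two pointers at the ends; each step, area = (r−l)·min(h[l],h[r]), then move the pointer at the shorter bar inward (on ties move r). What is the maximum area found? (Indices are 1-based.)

[1,8] min(18,1)*7=7 best=7 * → r--
[1,7] min(18,12)*6=72 best=72 * → r--
[1,6] min(18,17)*5=85 best=85 * → r--
[1,5] min(18,7)*4=28 best=85 → r--
[1,4] min(18,10)*3=30 best=85 → r--
[1,3] min(18,8)*2=16 best=85 → r--
[1,2] min(18,17)*1=17 best=85 → r--

max area = 85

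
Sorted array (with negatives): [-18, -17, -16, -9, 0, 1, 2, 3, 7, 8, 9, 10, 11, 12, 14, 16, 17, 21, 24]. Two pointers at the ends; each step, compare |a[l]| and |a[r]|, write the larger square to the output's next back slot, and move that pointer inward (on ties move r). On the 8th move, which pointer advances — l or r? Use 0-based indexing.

r

l=0 r=18: |-18|<=|24| out[18]=576, r--
l=0 r=17: |-18|<=|21| out[17]=441, r--
l=0 r=16: |-18|>|17| out[16]=324, l++
l=1 r=16: |-17|<=|17| out[15]=289, r--
l=1 r=15: |-17|>|16| out[14]=289, l++
l=2 r=15: |-16|<=|16| out[13]=256, r--
l=2 r=14: |-16|>|14| out[12]=256, l++
l=3 r=14: |-9|<=|14| out[11]=196, r--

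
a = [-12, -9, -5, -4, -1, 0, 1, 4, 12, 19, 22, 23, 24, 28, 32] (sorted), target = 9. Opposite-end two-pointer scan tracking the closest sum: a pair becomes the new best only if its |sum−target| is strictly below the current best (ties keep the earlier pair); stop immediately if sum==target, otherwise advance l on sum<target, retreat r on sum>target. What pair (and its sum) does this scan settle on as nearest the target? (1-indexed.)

l=1 r=15: -12+32=20 d=11 *, r--
l=1 r=14: -12+28=16 d=7 *, r--
l=1 r=13: -12+24=12 d=3 *, r--
l=1 r=12: -12+23=11 d=2 *, r--
l=1 r=11: -12+22=10 d=1 *, r--
l=1 r=10: -12+19=7 d=2, l++
l=2 r=10: -9+19=10 d=1, r--
l=2 r=9: -9+12=3 d=6, l++
l=3 r=9: -5+12=7 d=2, l++
l=4 r=9: -4+12=8 d=1, l++
l=5 r=9: -1+12=11 d=2, r--
l=5 r=8: -1+4=3 d=6, l++
l=6 r=8: 0+4=4 d=5, l++
l=7 r=8: 1+4=5 d=4, l++

pair (-12, 22) with sum 10 (|Δ|=1)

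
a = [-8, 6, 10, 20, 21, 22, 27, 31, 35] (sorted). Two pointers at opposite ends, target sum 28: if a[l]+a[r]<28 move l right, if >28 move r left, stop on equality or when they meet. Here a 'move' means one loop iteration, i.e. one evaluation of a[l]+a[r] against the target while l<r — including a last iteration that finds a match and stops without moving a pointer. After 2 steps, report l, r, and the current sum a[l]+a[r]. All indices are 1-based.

l=1 r=9: -8+35=27 <28, l++
l=2 r=9: 6+35=41 >28, r--

l=2, r=8, sum=37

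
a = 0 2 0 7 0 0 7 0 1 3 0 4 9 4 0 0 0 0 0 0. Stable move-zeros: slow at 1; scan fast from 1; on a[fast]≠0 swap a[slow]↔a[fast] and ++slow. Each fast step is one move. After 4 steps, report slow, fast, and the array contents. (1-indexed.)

slow=3, fast=5, a=[2, 7, 0, 0, 0, 0, 7, 0, 1, 3, 0, 4, 9, 4, 0, 0, 0, 0, 0, 0]

slow=1 fast=1: a[fast]=0, fast++
slow=1 fast=2: a[fast]=2≠0 swap→a[1]=2, slow++,fast++
slow=2 fast=3: a[fast]=0, fast++
slow=2 fast=4: a[fast]=7≠0 swap→a[2]=7, slow++,fast++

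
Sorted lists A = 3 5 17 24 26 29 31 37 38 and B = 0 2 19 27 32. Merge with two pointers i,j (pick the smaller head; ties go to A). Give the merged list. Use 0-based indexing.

[0, 2, 3, 5, 17, 19, 24, 26, 27, 29, 31, 32, 37, 38]

[i=0,j=0] A[i]=3>B[j]=0 take 0 → j++
[i=0,j=1] A[i]=3>B[j]=2 take 2 → j++
[i=0,j=2] A[i]=3<=B[j]=19 take 3 → i++
[i=1,j=2] A[i]=5<=B[j]=19 take 5 → i++
[i=2,j=2] A[i]=17<=B[j]=19 take 17 → i++
[i=3,j=2] A[i]=24>B[j]=19 take 19 → j++
[i=3,j=3] A[i]=24<=B[j]=27 take 24 → i++
[i=4,j=3] A[i]=26<=B[j]=27 take 26 → i++
[i=5,j=3] A[i]=29>B[j]=27 take 27 → j++
[i=5,j=4] A[i]=29<=B[j]=32 take 29 → i++
[i=6,j=4] A[i]=31<=B[j]=32 take 31 → i++
[i=7,j=4] A[i]=37>B[j]=32 take 32 → j++
[i=7,j=5] B done, take A[i]=37 → i++
[i=8,j=5] B done, take A[i]=38 → i++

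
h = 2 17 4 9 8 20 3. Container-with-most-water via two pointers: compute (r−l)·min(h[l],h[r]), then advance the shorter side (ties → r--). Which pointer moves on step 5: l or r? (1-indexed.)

[1,7] min(2,3)*6=12 best=12 * → l++
[2,7] min(17,3)*5=15 best=15 * → r--
[2,6] min(17,20)*4=68 best=68 * → l++
[3,6] min(4,20)*3=12 best=68 → l++
[4,6] min(9,20)*2=18 best=68 → l++

l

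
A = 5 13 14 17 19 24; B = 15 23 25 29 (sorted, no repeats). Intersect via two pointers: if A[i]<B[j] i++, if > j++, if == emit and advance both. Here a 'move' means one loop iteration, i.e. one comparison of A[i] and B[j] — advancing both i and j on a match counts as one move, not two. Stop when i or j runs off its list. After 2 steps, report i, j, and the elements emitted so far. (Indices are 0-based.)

[i=0,j=0] 5<15 → i++
[i=1,j=0] 13<15 → i++

i=2, j=0, emitted=[]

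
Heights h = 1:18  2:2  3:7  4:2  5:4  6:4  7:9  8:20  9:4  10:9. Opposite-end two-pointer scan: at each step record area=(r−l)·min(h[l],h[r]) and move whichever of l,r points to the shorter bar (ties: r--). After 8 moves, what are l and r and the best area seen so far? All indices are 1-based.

l=7, r=8, best area=126

[1,10] min(18,9)*9=81 best=81 * → r--
[1,9] min(18,4)*8=32 best=81 → r--
[1,8] min(18,20)*7=126 best=126 * → l++
[2,8] min(2,20)*6=12 best=126 → l++
[3,8] min(7,20)*5=35 best=126 → l++
[4,8] min(2,20)*4=8 best=126 → l++
[5,8] min(4,20)*3=12 best=126 → l++
[6,8] min(4,20)*2=8 best=126 → l++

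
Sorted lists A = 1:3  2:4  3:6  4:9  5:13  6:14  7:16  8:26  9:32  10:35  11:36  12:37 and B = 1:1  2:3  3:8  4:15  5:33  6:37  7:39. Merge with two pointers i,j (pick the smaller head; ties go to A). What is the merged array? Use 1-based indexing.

[1, 3, 3, 4, 6, 8, 9, 13, 14, 15, 16, 26, 32, 33, 35, 36, 37, 37, 39]

[i=1,j=1] A[i]=3>B[j]=1 take 1 → j++
[i=1,j=2] A[i]=3<=B[j]=3 take 3 → i++
[i=2,j=2] A[i]=4>B[j]=3 take 3 → j++
[i=2,j=3] A[i]=4<=B[j]=8 take 4 → i++
[i=3,j=3] A[i]=6<=B[j]=8 take 6 → i++
[i=4,j=3] A[i]=9>B[j]=8 take 8 → j++
[i=4,j=4] A[i]=9<=B[j]=15 take 9 → i++
[i=5,j=4] A[i]=13<=B[j]=15 take 13 → i++
[i=6,j=4] A[i]=14<=B[j]=15 take 14 → i++
[i=7,j=4] A[i]=16>B[j]=15 take 15 → j++
[i=7,j=5] A[i]=16<=B[j]=33 take 16 → i++
[i=8,j=5] A[i]=26<=B[j]=33 take 26 → i++
[i=9,j=5] A[i]=32<=B[j]=33 take 32 → i++
[i=10,j=5] A[i]=35>B[j]=33 take 33 → j++
[i=10,j=6] A[i]=35<=B[j]=37 take 35 → i++
[i=11,j=6] A[i]=36<=B[j]=37 take 36 → i++
[i=12,j=6] A[i]=37<=B[j]=37 take 37 → i++
[i=13,j=6] A done, take B[j]=37 → j++
[i=13,j=7] A done, take B[j]=39 → j++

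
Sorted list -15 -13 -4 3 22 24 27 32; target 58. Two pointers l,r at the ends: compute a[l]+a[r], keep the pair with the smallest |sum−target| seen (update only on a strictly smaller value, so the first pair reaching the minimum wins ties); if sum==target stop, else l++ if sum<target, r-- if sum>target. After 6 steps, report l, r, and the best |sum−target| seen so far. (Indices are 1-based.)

l=7, r=8, best |Δ|=2

[1,8] -15+32=17 d=41 * → l++
[2,8] -13+32=19 d=39 * → l++
[3,8] -4+32=28 d=30 * → l++
[4,8] 3+32=35 d=23 * → l++
[5,8] 22+32=54 d=4 * → l++
[6,8] 24+32=56 d=2 * → l++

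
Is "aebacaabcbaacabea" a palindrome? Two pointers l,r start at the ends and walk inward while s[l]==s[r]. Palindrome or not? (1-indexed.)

palindrome

l=1 r=17: 'a'=='a', l++,r--
l=2 r=16: 'e'=='e', l++,r--
l=3 r=15: 'b'=='b', l++,r--
l=4 r=14: 'a'=='a', l++,r--
l=5 r=13: 'c'=='c', l++,r--
l=6 r=12: 'a'=='a', l++,r--
l=7 r=11: 'a'=='a', l++,r--
l=8 r=10: 'b'=='b', l++,r--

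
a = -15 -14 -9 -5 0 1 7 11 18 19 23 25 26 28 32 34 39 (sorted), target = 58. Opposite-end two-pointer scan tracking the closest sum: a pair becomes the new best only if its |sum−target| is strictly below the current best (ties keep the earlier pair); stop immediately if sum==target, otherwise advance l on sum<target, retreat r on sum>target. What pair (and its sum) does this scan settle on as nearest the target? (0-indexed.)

[0,16] -15+39=24 d=34 * → l++
[1,16] -14+39=25 d=33 * → l++
[2,16] -9+39=30 d=28 * → l++
[3,16] -5+39=34 d=24 * → l++
[4,16] 0+39=39 d=19 * → l++
[5,16] 1+39=40 d=18 * → l++
[6,16] 7+39=46 d=12 * → l++
[7,16] 11+39=50 d=8 * → l++
[8,16] 18+39=57 d=1 * → l++
[9,16] 19+39=58 d=0 * → stop

pair (19, 39) with sum 58 (|Δ|=0)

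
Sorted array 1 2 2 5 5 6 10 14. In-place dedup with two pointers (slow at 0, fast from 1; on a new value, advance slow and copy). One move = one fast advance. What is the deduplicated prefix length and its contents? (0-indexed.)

(s=0,f=1) a[fast]=2≠a[slow]=1 write a[1]=2 → slow++,fast++
(s=1,f=2) a[fast]=2=a[slow] dup → fast++
(s=1,f=3) a[fast]=5≠a[slow]=2 write a[2]=5 → slow++,fast++
(s=2,f=4) a[fast]=5=a[slow] dup → fast++
(s=2,f=5) a[fast]=6≠a[slow]=5 write a[3]=6 → slow++,fast++
(s=3,f=6) a[fast]=10≠a[slow]=6 write a[4]=10 → slow++,fast++
(s=4,f=7) a[fast]=14≠a[slow]=10 write a[5]=14 → slow++,fast++

length 6; prefix = [1, 2, 5, 6, 10, 14]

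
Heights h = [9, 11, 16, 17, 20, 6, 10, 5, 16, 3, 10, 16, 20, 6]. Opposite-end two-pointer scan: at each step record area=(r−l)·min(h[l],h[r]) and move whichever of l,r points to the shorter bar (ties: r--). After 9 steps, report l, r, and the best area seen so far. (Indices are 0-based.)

l=0 r=13: min(9,6)*13=78 best=78 *, r--
l=0 r=12: min(9,20)*12=108 best=108 *, l++
l=1 r=12: min(11,20)*11=121 best=121 *, l++
l=2 r=12: min(16,20)*10=160 best=160 *, l++
l=3 r=12: min(17,20)*9=153 best=160, l++
l=4 r=12: min(20,20)*8=160 best=160, r--
l=4 r=11: min(20,16)*7=112 best=160, r--
l=4 r=10: min(20,10)*6=60 best=160, r--
l=4 r=9: min(20,3)*5=15 best=160, r--

l=4, r=8, best area=160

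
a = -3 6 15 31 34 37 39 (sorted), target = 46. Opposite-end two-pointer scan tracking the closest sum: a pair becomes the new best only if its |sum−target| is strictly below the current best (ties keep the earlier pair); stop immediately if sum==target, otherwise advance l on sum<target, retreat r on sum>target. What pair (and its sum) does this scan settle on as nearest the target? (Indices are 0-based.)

pair (15, 31) with sum 46 (|Δ|=0)

l=0 r=6: -3+39=36 d=10 *, l++
l=1 r=6: 6+39=45 d=1 *, l++
l=2 r=6: 15+39=54 d=8, r--
l=2 r=5: 15+37=52 d=6, r--
l=2 r=4: 15+34=49 d=3, r--
l=2 r=3: 15+31=46 d=0 *, stop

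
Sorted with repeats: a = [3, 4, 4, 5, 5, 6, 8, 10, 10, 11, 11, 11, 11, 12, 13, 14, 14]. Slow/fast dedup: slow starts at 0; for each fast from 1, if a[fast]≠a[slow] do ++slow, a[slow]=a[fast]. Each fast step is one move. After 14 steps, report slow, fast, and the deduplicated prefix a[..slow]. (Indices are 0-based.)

slow=8, fast=15, prefix=[3, 4, 5, 6, 8, 10, 11, 12, 13]

(s=0,f=1) a[fast]=4≠a[slow]=3 write a[1]=4 → slow++,fast++
(s=1,f=2) a[fast]=4=a[slow] dup → fast++
(s=1,f=3) a[fast]=5≠a[slow]=4 write a[2]=5 → slow++,fast++
(s=2,f=4) a[fast]=5=a[slow] dup → fast++
(s=2,f=5) a[fast]=6≠a[slow]=5 write a[3]=6 → slow++,fast++
(s=3,f=6) a[fast]=8≠a[slow]=6 write a[4]=8 → slow++,fast++
(s=4,f=7) a[fast]=10≠a[slow]=8 write a[5]=10 → slow++,fast++
(s=5,f=8) a[fast]=10=a[slow] dup → fast++
(s=5,f=9) a[fast]=11≠a[slow]=10 write a[6]=11 → slow++,fast++
(s=6,f=10) a[fast]=11=a[slow] dup → fast++
(s=6,f=11) a[fast]=11=a[slow] dup → fast++
(s=6,f=12) a[fast]=11=a[slow] dup → fast++
(s=6,f=13) a[fast]=12≠a[slow]=11 write a[7]=12 → slow++,fast++
(s=7,f=14) a[fast]=13≠a[slow]=12 write a[8]=13 → slow++,fast++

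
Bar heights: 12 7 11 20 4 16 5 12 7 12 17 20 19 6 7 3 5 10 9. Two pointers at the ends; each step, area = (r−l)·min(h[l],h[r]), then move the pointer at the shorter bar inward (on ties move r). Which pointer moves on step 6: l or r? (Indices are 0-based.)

r

l=0 r=18: min(12,9)*18=162 best=162 *, r--
l=0 r=17: min(12,10)*17=170 best=170 *, r--
l=0 r=16: min(12,5)*16=80 best=170, r--
l=0 r=15: min(12,3)*15=45 best=170, r--
l=0 r=14: min(12,7)*14=98 best=170, r--
l=0 r=13: min(12,6)*13=78 best=170, r--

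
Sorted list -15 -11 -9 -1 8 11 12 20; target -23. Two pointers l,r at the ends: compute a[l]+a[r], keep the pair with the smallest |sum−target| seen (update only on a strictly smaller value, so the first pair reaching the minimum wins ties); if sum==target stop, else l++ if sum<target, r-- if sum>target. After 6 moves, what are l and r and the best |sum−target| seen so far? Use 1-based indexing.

l=2, r=3, best |Δ|=1

l=1 r=8: -15+20=5 d=28 *, r--
l=1 r=7: -15+12=-3 d=20 *, r--
l=1 r=6: -15+11=-4 d=19 *, r--
l=1 r=5: -15+8=-7 d=16 *, r--
l=1 r=4: -15+-1=-16 d=7 *, r--
l=1 r=3: -15+-9=-24 d=1 *, l++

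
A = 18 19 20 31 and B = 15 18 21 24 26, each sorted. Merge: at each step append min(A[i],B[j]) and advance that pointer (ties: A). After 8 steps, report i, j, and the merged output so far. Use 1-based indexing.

i=4, j=6, merged so far=[15, 18, 18, 19, 20, 21, 24, 26]

[i=1,j=1] A[i]=18>B[j]=15 take 15 → j++
[i=1,j=2] A[i]=18<=B[j]=18 take 18 → i++
[i=2,j=2] A[i]=19>B[j]=18 take 18 → j++
[i=2,j=3] A[i]=19<=B[j]=21 take 19 → i++
[i=3,j=3] A[i]=20<=B[j]=21 take 20 → i++
[i=4,j=3] A[i]=31>B[j]=21 take 21 → j++
[i=4,j=4] A[i]=31>B[j]=24 take 24 → j++
[i=4,j=5] A[i]=31>B[j]=26 take 26 → j++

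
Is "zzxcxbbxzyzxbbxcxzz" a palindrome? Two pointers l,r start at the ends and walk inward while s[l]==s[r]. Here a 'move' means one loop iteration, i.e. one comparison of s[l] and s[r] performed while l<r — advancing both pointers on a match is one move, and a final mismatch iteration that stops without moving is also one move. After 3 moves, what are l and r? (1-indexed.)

l=1 r=19: 'z'=='z', l++,r--
l=2 r=18: 'z'=='z', l++,r--
l=3 r=17: 'x'=='x', l++,r--

l=4, r=16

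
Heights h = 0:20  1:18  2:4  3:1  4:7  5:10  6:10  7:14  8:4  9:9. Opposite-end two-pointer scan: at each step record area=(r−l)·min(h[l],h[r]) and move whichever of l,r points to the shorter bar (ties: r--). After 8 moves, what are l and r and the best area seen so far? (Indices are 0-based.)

l=0 r=9: min(20,9)*9=81 best=81 *, r--
l=0 r=8: min(20,4)*8=32 best=81, r--
l=0 r=7: min(20,14)*7=98 best=98 *, r--
l=0 r=6: min(20,10)*6=60 best=98, r--
l=0 r=5: min(20,10)*5=50 best=98, r--
l=0 r=4: min(20,7)*4=28 best=98, r--
l=0 r=3: min(20,1)*3=3 best=98, r--
l=0 r=2: min(20,4)*2=8 best=98, r--

l=0, r=1, best area=98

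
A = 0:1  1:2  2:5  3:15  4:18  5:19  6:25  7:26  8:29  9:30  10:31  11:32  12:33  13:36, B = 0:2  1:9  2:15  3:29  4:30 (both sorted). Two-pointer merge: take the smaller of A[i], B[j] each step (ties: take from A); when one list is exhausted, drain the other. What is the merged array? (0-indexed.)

[1, 2, 2, 5, 9, 15, 15, 18, 19, 25, 26, 29, 29, 30, 30, 31, 32, 33, 36]

i=0 j=0: A[i]=1<=B[j]=2 take 1, i++
i=1 j=0: A[i]=2<=B[j]=2 take 2, i++
i=2 j=0: A[i]=5>B[j]=2 take 2, j++
i=2 j=1: A[i]=5<=B[j]=9 take 5, i++
i=3 j=1: A[i]=15>B[j]=9 take 9, j++
i=3 j=2: A[i]=15<=B[j]=15 take 15, i++
i=4 j=2: A[i]=18>B[j]=15 take 15, j++
i=4 j=3: A[i]=18<=B[j]=29 take 18, i++
i=5 j=3: A[i]=19<=B[j]=29 take 19, i++
i=6 j=3: A[i]=25<=B[j]=29 take 25, i++
i=7 j=3: A[i]=26<=B[j]=29 take 26, i++
i=8 j=3: A[i]=29<=B[j]=29 take 29, i++
i=9 j=3: A[i]=30>B[j]=29 take 29, j++
i=9 j=4: A[i]=30<=B[j]=30 take 30, i++
i=10 j=4: A[i]=31>B[j]=30 take 30, j++
i=10 j=5: B done, take A[i]=31, i++
i=11 j=5: B done, take A[i]=32, i++
i=12 j=5: B done, take A[i]=33, i++
i=13 j=5: B done, take A[i]=36, i++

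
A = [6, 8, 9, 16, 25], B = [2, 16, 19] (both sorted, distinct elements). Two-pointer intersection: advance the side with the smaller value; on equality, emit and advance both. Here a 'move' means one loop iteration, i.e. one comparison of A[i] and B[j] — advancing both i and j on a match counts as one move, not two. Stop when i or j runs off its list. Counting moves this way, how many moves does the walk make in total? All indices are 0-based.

[i=0,j=0] 6>2 → j++
[i=0,j=1] 6<16 → i++
[i=1,j=1] 8<16 → i++
[i=2,j=1] 9<16 → i++
[i=3,j=1] 16==16 emit → i++,j++
[i=4,j=2] 25>19 → j++

6 moves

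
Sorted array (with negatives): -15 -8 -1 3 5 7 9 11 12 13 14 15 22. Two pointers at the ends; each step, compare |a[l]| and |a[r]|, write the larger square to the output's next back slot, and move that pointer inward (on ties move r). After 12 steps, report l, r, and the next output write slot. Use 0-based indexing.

l=0 r=12: |-15|<=|22| out[12]=484, r--
l=0 r=11: |-15|<=|15| out[11]=225, r--
l=0 r=10: |-15|>|14| out[10]=225, l++
l=1 r=10: |-8|<=|14| out[9]=196, r--
l=1 r=9: |-8|<=|13| out[8]=169, r--
l=1 r=8: |-8|<=|12| out[7]=144, r--
l=1 r=7: |-8|<=|11| out[6]=121, r--
l=1 r=6: |-8|<=|9| out[5]=81, r--
l=1 r=5: |-8|>|7| out[4]=64, l++
l=2 r=5: |-1|<=|7| out[3]=49, r--
l=2 r=4: |-1|<=|5| out[2]=25, r--
l=2 r=3: |-1|<=|3| out[1]=9, r--

l=2, r=2, next write slot=0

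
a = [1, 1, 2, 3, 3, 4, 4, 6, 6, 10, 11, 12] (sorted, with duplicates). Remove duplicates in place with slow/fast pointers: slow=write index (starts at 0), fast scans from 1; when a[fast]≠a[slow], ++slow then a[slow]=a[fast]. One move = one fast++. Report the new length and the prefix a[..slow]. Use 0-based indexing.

(s=0,f=1) a[fast]=1=a[slow] dup → fast++
(s=0,f=2) a[fast]=2≠a[slow]=1 write a[1]=2 → slow++,fast++
(s=1,f=3) a[fast]=3≠a[slow]=2 write a[2]=3 → slow++,fast++
(s=2,f=4) a[fast]=3=a[slow] dup → fast++
(s=2,f=5) a[fast]=4≠a[slow]=3 write a[3]=4 → slow++,fast++
(s=3,f=6) a[fast]=4=a[slow] dup → fast++
(s=3,f=7) a[fast]=6≠a[slow]=4 write a[4]=6 → slow++,fast++
(s=4,f=8) a[fast]=6=a[slow] dup → fast++
(s=4,f=9) a[fast]=10≠a[slow]=6 write a[5]=10 → slow++,fast++
(s=5,f=10) a[fast]=11≠a[slow]=10 write a[6]=11 → slow++,fast++
(s=6,f=11) a[fast]=12≠a[slow]=11 write a[7]=12 → slow++,fast++

length 8; prefix = [1, 2, 3, 4, 6, 10, 11, 12]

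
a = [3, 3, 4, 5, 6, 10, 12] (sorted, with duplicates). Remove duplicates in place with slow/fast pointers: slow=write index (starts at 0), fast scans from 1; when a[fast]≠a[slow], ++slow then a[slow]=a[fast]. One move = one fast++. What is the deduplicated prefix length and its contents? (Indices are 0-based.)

length 6; prefix = [3, 4, 5, 6, 10, 12]

slow=0 fast=1: a[fast]=3=a[slow] dup, fast++
slow=0 fast=2: a[fast]=4≠a[slow]=3 write a[1]=4, slow++,fast++
slow=1 fast=3: a[fast]=5≠a[slow]=4 write a[2]=5, slow++,fast++
slow=2 fast=4: a[fast]=6≠a[slow]=5 write a[3]=6, slow++,fast++
slow=3 fast=5: a[fast]=10≠a[slow]=6 write a[4]=10, slow++,fast++
slow=4 fast=6: a[fast]=12≠a[slow]=10 write a[5]=12, slow++,fast++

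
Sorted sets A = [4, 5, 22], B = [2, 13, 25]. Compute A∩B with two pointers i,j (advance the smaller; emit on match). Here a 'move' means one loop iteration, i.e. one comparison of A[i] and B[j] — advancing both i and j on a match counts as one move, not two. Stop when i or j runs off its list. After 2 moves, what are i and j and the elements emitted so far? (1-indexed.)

i=1 j=1: 4>2, j++
i=1 j=2: 4<13, i++

i=2, j=2, emitted=[]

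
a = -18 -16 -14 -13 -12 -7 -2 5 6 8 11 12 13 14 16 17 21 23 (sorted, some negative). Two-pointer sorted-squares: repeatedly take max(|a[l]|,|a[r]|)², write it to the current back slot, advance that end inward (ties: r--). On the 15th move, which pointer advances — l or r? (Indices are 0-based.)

l

[0,17] |-18|<=|23| out[17]=529 → r--
[0,16] |-18|<=|21| out[16]=441 → r--
[0,15] |-18|>|17| out[15]=324 → l++
[1,15] |-16|<=|17| out[14]=289 → r--
[1,14] |-16|<=|16| out[13]=256 → r--
[1,13] |-16|>|14| out[12]=256 → l++
[2,13] |-14|<=|14| out[11]=196 → r--
[2,12] |-14|>|13| out[10]=196 → l++
[3,12] |-13|<=|13| out[9]=169 → r--
[3,11] |-13|>|12| out[8]=169 → l++
[4,11] |-12|<=|12| out[7]=144 → r--
[4,10] |-12|>|11| out[6]=144 → l++
[5,10] |-7|<=|11| out[5]=121 → r--
[5,9] |-7|<=|8| out[4]=64 → r--
[5,8] |-7|>|6| out[3]=49 → l++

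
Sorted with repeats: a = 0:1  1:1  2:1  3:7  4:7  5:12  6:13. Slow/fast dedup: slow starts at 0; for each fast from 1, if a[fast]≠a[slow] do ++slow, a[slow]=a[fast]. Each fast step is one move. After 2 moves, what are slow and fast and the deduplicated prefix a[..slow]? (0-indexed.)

slow=0, fast=3, prefix=[1]

(s=0,f=1) a[fast]=1=a[slow] dup → fast++
(s=0,f=2) a[fast]=1=a[slow] dup → fast++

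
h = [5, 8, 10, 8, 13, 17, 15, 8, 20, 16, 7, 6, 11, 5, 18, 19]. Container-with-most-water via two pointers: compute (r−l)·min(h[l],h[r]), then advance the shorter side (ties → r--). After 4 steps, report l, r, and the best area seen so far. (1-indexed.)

l=5, r=16, best area=130

[1,16] min(5,19)*15=75 best=75 * → l++
[2,16] min(8,19)*14=112 best=112 * → l++
[3,16] min(10,19)*13=130 best=130 * → l++
[4,16] min(8,19)*12=96 best=130 → l++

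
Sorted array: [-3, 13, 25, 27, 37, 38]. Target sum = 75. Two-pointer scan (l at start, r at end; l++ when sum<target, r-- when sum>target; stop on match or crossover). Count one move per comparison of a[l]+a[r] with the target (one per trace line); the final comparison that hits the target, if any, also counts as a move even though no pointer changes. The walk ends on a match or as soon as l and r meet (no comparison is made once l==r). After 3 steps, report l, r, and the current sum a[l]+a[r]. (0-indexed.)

l=0 r=5: -3+38=35 <75, l++
l=1 r=5: 13+38=51 <75, l++
l=2 r=5: 25+38=63 <75, l++

l=3, r=5, sum=65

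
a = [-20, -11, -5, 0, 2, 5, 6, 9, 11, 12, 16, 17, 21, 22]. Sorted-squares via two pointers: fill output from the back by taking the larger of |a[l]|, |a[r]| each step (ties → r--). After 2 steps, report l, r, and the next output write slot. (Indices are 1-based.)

l=1, r=12, next write slot=12

l=1 r=14: |-20|<=|22| out[14]=484, r--
l=1 r=13: |-20|<=|21| out[13]=441, r--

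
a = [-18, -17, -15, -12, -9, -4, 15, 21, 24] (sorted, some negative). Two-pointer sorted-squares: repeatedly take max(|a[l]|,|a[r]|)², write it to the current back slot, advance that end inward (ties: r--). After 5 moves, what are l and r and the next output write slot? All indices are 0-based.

l=0 r=8: |-18|<=|24| out[8]=576, r--
l=0 r=7: |-18|<=|21| out[7]=441, r--
l=0 r=6: |-18|>|15| out[6]=324, l++
l=1 r=6: |-17|>|15| out[5]=289, l++
l=2 r=6: |-15|<=|15| out[4]=225, r--

l=2, r=5, next write slot=3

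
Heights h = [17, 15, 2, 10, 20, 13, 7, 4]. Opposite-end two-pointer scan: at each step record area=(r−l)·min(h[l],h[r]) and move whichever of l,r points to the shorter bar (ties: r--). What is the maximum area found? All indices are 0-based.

max area = 68

[0,7] min(17,4)*7=28 best=28 * → r--
[0,6] min(17,7)*6=42 best=42 * → r--
[0,5] min(17,13)*5=65 best=65 * → r--
[0,4] min(17,20)*4=68 best=68 * → l++
[1,4] min(15,20)*3=45 best=68 → l++
[2,4] min(2,20)*2=4 best=68 → l++
[3,4] min(10,20)*1=10 best=68 → l++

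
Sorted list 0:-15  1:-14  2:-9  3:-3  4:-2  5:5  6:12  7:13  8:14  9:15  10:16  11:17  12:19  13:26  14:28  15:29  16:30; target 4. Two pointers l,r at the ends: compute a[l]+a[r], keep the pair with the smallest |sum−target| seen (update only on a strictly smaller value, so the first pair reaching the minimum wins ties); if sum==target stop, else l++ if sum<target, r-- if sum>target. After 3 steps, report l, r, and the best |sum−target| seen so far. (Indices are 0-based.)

[0,16] -15+30=15 d=11 * → r--
[0,15] -15+29=14 d=10 * → r--
[0,14] -15+28=13 d=9 * → r--

l=0, r=13, best |Δ|=9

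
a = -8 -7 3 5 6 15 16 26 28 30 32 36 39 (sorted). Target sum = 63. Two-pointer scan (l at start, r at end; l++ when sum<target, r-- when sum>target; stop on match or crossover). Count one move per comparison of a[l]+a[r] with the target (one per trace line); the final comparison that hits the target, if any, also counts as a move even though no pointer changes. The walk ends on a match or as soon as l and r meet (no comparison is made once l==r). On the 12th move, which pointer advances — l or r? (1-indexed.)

l=1 r=13: -8+39=31 <63, l++
l=2 r=13: -7+39=32 <63, l++
l=3 r=13: 3+39=42 <63, l++
l=4 r=13: 5+39=44 <63, l++
l=5 r=13: 6+39=45 <63, l++
l=6 r=13: 15+39=54 <63, l++
l=7 r=13: 16+39=55 <63, l++
l=8 r=13: 26+39=65 >63, r--
l=8 r=12: 26+36=62 <63, l++
l=9 r=12: 28+36=64 >63, r--
l=9 r=11: 28+32=60 <63, l++
l=10 r=11: 30+32=62 <63, l++

l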